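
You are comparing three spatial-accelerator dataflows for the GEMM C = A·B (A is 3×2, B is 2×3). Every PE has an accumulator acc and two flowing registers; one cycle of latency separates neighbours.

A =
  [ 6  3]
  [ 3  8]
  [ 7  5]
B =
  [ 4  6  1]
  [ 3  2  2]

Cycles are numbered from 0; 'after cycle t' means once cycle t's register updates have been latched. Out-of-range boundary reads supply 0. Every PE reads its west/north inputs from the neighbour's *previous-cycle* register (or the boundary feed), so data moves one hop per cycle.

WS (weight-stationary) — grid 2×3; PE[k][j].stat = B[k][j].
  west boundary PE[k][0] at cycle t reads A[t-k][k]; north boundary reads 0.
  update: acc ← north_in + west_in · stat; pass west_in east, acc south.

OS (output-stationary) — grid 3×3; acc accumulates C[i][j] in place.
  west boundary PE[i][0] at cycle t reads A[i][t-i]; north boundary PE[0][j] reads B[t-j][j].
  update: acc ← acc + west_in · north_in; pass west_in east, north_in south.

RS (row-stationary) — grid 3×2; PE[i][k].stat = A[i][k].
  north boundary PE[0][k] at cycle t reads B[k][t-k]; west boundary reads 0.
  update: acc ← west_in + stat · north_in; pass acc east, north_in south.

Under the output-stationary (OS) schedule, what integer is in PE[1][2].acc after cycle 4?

PE[1][2].acc = 19

OS 3×3: PE[1][2] cycle-by-cycle (with neighbour feeds):
  c0 r0c2: 0 / 0 / 0
  c0 r1c1: 0 / 0 / 0
  c0 r1c2: 0 / 0 / 0
  c1 r0c2: 0 / 0 / 0
  c1 r1c1: 0 / 0 / 0
  c1 r1c2: 0 / 0 / 0
  c2 r0c2: 6 / 6 / 1
  c2 r1c1: 18 / 3 / 6
  c2 r1c2: 0 / 0 / 0
  c3 r0c2: 12 / 3 / 2
  c3 r1c1: 34 / 8 / 2
  c3 r1c2: 3 / 3 / 1
  c4 r0c2: 12 / 0 / 0
  c4 r1c1: 34 / 0 / 0
  c4 r1c2: 19 / 8 / 2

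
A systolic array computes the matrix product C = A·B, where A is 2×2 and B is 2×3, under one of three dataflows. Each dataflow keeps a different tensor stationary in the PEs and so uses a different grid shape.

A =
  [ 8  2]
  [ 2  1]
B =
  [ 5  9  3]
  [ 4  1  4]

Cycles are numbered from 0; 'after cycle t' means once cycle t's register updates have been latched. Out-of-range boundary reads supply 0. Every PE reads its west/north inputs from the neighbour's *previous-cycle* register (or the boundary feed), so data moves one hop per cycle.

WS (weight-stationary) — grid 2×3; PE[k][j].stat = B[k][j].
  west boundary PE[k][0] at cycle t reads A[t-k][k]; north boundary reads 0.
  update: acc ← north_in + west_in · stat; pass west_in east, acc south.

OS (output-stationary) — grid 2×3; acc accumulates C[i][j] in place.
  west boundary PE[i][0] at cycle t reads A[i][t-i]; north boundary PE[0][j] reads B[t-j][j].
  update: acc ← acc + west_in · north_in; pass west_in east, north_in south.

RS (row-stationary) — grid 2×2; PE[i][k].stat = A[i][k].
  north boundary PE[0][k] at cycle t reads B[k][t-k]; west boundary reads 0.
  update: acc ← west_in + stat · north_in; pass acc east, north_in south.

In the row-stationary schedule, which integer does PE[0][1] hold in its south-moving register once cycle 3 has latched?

register = 4

RS on a 2×2 grid — tracing PE[0][1] and its feeders:
  cycle 0: PE[0][0] → acc 40, east 40, south 5
  cycle 0: PE[0][1] → acc 0, east 0, south 0
  cycle 1: PE[0][0] → acc 72, east 72, south 9
  cycle 1: PE[0][1] → acc 48, east 48, south 4
  cycle 2: PE[0][0] → acc 24, east 24, south 3
  cycle 2: PE[0][1] → acc 74, east 74, south 1
  cycle 3: PE[0][0] → acc 0, east 0, south 0
  cycle 3: PE[0][1] → acc 32, east 32, south 4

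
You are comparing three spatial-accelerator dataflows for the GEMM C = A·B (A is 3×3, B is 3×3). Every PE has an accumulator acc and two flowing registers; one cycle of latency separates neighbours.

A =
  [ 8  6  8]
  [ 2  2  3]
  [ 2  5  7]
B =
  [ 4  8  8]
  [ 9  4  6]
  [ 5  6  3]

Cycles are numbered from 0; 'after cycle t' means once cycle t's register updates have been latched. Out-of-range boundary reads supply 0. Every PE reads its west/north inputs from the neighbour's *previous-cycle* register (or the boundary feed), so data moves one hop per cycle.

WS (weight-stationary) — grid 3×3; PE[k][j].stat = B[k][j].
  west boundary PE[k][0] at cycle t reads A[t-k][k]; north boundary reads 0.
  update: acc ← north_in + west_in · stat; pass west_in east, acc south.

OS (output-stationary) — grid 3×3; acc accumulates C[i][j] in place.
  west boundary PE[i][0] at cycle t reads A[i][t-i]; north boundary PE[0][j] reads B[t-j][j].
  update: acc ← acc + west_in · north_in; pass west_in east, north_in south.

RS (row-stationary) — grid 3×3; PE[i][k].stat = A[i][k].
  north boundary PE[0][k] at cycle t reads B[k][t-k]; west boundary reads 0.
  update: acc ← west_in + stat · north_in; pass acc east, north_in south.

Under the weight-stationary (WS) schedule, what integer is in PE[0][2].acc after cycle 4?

WS on a 3×3 grid — tracing PE[0][2] and its feeders:
  cycle 0: PE[0][1] → acc 0, east 0, south 0
  cycle 0: PE[0][2] → acc 0, east 0, south 0
  cycle 1: PE[0][1] → acc 64, east 8, south 64
  cycle 1: PE[0][2] → acc 0, east 0, south 0
  cycle 2: PE[0][1] → acc 16, east 2, south 16
  cycle 2: PE[0][2] → acc 64, east 8, south 64
  cycle 3: PE[0][1] → acc 16, east 2, south 16
  cycle 3: PE[0][2] → acc 16, east 2, south 16
  cycle 4: PE[0][1] → acc 0, east 0, south 0
  cycle 4: PE[0][2] → acc 16, east 2, south 16

PE[0][2].acc = 16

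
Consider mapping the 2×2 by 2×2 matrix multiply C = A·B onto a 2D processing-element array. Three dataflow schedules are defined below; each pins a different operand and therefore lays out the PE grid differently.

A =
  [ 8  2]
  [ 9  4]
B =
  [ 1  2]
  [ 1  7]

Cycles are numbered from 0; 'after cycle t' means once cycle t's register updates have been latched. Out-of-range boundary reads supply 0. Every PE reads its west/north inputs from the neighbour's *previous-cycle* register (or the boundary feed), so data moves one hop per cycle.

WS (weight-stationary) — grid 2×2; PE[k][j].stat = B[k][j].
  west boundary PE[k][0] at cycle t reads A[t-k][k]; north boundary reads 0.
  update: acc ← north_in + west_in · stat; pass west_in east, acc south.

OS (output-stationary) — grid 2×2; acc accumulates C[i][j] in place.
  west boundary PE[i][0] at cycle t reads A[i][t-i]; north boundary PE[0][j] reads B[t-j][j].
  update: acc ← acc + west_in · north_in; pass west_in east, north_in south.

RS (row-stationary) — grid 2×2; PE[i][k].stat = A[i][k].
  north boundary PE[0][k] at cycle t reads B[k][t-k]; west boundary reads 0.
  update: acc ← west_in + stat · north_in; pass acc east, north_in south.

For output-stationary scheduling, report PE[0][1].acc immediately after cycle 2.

OS (2×2). Following PE[0][1] plus its west/north inputs:
  @0  [0,0]  acc 8  |  →8  ↓1
  @0  [0,1]  acc 0  |  →0  ↓0
  @1  [0,0]  acc 10  |  →2  ↓1
  @1  [0,1]  acc 16  |  →8  ↓2
  @2  [0,0]  acc 10  |  →0  ↓0
  @2  [0,1]  acc 30  |  →2  ↓7

PE[0][1].acc = 30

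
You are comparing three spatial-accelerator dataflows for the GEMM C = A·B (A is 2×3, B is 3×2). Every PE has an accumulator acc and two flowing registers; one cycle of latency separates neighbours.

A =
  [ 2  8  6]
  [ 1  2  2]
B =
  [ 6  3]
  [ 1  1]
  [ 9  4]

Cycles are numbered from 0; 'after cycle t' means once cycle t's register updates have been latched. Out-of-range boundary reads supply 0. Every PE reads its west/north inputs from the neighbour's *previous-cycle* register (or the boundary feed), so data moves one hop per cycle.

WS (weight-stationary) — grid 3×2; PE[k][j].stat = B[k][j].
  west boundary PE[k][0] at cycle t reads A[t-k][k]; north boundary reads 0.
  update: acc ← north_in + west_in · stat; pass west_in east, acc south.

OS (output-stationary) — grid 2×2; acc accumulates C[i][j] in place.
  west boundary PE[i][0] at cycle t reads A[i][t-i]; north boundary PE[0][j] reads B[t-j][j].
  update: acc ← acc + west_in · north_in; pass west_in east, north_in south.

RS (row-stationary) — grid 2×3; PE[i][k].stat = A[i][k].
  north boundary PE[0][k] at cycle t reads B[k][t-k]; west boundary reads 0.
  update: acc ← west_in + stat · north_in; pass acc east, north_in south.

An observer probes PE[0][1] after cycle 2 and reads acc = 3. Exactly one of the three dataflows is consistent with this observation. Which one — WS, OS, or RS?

dataflow = WS

WS (3×2 grid), PE[0][1]:
  after 0 — PE[0][1] acc=0, pass-E 0, pass-S 0
  after 1 — PE[0][1] acc=6, pass-E 2, pass-S 6
  after 2 — PE[0][1] acc=3, pass-E 1, pass-S 3
OS (2×2 grid), PE[0][1]:
  after 0 — PE[0][1] acc=0, pass-E 0, pass-S 0
  after 1 — PE[0][1] acc=6, pass-E 2, pass-S 3
  after 2 — PE[0][1] acc=14, pass-E 8, pass-S 1
RS (2×3 grid), PE[0][1]:
  after 0 — PE[0][1] acc=0, pass-E 0, pass-S 0
  after 1 — PE[0][1] acc=20, pass-E 20, pass-S 1
  after 2 — PE[0][1] acc=14, pass-E 14, pass-S 1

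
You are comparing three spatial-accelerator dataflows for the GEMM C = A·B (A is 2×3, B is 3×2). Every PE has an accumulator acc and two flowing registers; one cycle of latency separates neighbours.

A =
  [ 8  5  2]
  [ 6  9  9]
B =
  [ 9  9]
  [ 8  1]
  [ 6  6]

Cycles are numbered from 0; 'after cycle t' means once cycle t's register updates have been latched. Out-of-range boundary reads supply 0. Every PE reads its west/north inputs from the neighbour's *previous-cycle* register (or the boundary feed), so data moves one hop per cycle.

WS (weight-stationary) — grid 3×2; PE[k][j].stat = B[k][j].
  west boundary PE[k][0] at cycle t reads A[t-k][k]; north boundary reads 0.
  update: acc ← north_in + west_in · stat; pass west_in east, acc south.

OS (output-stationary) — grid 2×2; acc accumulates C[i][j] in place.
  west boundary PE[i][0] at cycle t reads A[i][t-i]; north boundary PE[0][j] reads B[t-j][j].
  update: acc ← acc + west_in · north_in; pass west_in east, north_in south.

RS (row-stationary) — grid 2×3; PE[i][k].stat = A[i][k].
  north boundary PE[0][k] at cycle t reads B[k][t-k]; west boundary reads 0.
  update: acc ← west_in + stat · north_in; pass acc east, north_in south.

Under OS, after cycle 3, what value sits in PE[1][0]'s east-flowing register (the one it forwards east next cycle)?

OS 2×2: PE[1][0] cycle-by-cycle (with neighbour feeds):
  cycle 0: PE[0][0] → acc 72, east 8, south 9
  cycle 0: PE[1][0] → acc 0, east 0, south 0
  cycle 1: PE[0][0] → acc 112, east 5, south 8
  cycle 1: PE[1][0] → acc 54, east 6, south 9
  cycle 2: PE[0][0] → acc 124, east 2, south 6
  cycle 2: PE[1][0] → acc 126, east 9, south 8
  cycle 3: PE[0][0] → acc 124, east 0, south 0
  cycle 3: PE[1][0] → acc 180, east 9, south 6

register = 9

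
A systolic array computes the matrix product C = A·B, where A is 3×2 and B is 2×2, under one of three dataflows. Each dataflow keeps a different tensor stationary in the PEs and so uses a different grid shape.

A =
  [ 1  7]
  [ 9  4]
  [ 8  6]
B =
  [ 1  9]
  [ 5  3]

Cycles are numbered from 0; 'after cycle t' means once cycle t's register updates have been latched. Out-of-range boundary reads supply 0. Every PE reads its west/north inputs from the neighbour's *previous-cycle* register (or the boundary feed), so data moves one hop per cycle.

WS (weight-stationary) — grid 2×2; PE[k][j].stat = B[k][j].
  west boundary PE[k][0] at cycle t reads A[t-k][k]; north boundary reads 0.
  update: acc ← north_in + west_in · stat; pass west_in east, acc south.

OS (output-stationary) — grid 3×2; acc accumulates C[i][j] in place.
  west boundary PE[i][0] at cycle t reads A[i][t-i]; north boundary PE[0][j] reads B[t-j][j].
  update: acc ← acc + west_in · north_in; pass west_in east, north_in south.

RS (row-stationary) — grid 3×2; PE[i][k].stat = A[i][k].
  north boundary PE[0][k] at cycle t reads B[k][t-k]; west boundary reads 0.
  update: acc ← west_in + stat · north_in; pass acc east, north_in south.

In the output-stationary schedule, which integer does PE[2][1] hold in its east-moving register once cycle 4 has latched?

register = 6

OS (3×2). Following PE[2][1] plus its west/north inputs:
  t=0 PE[1][1]: acc=0 h=0 v=0
  t=0 PE[2][0]: acc=0 h=0 v=0
  t=0 PE[2][1]: acc=0 h=0 v=0
  t=1 PE[1][1]: acc=0 h=0 v=0
  t=1 PE[2][0]: acc=0 h=0 v=0
  t=1 PE[2][1]: acc=0 h=0 v=0
  t=2 PE[1][1]: acc=81 h=9 v=9
  t=2 PE[2][0]: acc=8 h=8 v=1
  t=2 PE[2][1]: acc=0 h=0 v=0
  t=3 PE[1][1]: acc=93 h=4 v=3
  t=3 PE[2][0]: acc=38 h=6 v=5
  t=3 PE[2][1]: acc=72 h=8 v=9
  t=4 PE[1][1]: acc=93 h=0 v=0
  t=4 PE[2][0]: acc=38 h=0 v=0
  t=4 PE[2][1]: acc=90 h=6 v=3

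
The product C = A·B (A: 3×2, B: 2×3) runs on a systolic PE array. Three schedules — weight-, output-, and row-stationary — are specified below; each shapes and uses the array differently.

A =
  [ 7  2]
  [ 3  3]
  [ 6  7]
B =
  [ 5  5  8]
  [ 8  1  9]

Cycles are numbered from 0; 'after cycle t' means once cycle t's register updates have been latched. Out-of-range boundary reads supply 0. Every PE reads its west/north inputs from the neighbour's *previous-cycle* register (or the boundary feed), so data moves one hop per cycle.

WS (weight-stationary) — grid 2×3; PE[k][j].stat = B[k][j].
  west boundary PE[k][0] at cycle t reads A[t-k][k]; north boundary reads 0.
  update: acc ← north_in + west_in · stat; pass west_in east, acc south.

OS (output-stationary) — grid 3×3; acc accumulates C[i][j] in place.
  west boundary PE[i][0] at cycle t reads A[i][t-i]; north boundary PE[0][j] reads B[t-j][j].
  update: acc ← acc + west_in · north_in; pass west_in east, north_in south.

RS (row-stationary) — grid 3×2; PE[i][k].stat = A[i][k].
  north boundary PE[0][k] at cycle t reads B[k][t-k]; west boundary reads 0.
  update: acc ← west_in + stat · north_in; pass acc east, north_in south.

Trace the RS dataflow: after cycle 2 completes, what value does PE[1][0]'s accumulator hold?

PE[1][0].acc = 15

Tracing RS — 3×2 array, target PE[1][0]:
  @0  [0,0]  acc 35  |  →35  ↓5
  @0  [1,0]  acc 0  |  →0  ↓0
  @1  [0,0]  acc 35  |  →35  ↓5
  @1  [1,0]  acc 15  |  →15  ↓5
  @2  [0,0]  acc 56  |  →56  ↓8
  @2  [1,0]  acc 15  |  →15  ↓5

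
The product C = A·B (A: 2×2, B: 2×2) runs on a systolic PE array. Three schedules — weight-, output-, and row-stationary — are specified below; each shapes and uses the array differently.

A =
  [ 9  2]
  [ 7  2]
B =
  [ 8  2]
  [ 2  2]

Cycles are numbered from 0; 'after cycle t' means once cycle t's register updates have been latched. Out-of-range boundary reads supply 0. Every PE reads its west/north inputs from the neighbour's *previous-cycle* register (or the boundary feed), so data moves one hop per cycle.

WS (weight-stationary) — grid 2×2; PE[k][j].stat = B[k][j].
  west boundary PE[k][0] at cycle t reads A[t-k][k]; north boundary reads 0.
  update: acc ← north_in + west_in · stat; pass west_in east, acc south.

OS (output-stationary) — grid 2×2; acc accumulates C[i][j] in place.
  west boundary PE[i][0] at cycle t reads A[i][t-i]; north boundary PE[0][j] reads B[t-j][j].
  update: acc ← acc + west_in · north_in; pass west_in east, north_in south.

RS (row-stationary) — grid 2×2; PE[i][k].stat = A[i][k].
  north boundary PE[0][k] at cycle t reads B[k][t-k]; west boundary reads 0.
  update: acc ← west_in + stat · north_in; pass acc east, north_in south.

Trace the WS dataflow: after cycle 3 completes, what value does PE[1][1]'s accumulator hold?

Tracing WS — 2×2 array, target PE[1][1]:
  0: (0,1).acc=0  regs=<0,0>
  0: (1,0).acc=0  regs=<0,0>
  0: (1,1).acc=0  regs=<0,0>
  1: (0,1).acc=18  regs=<9,18>
  1: (1,0).acc=76  regs=<2,76>
  1: (1,1).acc=0  regs=<0,0>
  2: (0,1).acc=14  regs=<7,14>
  2: (1,0).acc=60  regs=<2,60>
  2: (1,1).acc=22  regs=<2,22>
  3: (0,1).acc=0  regs=<0,0>
  3: (1,0).acc=0  regs=<0,0>
  3: (1,1).acc=18  regs=<2,18>

PE[1][1].acc = 18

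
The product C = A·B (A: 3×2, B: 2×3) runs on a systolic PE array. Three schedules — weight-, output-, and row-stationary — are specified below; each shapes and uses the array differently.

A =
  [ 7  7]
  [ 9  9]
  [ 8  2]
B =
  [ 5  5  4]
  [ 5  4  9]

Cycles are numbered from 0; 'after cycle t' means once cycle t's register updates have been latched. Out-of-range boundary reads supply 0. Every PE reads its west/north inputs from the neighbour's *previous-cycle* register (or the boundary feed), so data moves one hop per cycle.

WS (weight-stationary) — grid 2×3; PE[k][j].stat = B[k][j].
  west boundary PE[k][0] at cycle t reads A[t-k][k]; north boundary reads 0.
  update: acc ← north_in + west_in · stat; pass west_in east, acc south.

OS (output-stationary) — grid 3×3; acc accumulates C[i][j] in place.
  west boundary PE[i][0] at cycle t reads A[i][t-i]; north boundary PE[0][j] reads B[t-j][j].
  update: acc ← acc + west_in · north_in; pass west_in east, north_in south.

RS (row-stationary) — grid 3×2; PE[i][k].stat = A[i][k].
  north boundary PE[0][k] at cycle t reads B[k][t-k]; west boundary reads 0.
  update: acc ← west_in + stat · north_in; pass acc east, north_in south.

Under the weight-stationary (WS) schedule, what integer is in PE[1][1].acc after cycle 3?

PE[1][1].acc = 81

WS 2×3: PE[1][1] cycle-by-cycle (with neighbour feeds):
  after 0 — PE[0][1] acc=0, pass-E 0, pass-S 0
  after 0 — PE[1][0] acc=0, pass-E 0, pass-S 0
  after 0 — PE[1][1] acc=0, pass-E 0, pass-S 0
  after 1 — PE[0][1] acc=35, pass-E 7, pass-S 35
  after 1 — PE[1][0] acc=70, pass-E 7, pass-S 70
  after 1 — PE[1][1] acc=0, pass-E 0, pass-S 0
  after 2 — PE[0][1] acc=45, pass-E 9, pass-S 45
  after 2 — PE[1][0] acc=90, pass-E 9, pass-S 90
  after 2 — PE[1][1] acc=63, pass-E 7, pass-S 63
  after 3 — PE[0][1] acc=40, pass-E 8, pass-S 40
  after 3 — PE[1][0] acc=50, pass-E 2, pass-S 50
  after 3 — PE[1][1] acc=81, pass-E 9, pass-S 81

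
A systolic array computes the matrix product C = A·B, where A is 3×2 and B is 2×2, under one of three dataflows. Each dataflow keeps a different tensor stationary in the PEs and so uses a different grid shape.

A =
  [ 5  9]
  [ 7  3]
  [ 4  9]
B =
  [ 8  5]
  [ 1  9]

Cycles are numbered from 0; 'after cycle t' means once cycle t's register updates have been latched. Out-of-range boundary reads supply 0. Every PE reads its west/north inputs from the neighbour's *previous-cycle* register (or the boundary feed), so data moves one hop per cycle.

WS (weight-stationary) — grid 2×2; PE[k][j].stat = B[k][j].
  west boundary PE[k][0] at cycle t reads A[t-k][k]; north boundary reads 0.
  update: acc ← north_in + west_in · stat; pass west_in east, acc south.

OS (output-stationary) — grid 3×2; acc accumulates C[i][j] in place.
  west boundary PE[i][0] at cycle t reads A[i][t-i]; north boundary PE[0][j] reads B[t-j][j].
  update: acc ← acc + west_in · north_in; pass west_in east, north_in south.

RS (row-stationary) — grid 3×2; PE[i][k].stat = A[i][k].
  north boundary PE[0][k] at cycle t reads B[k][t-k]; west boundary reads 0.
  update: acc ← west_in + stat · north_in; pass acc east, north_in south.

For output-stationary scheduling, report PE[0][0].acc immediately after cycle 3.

PE[0][0].acc = 49

OS 3×2: PE[0][0] cycle-by-cycle (with neighbour feeds):
  0: (0,0).acc=40  regs=<5,8>
  1: (0,0).acc=49  regs=<9,1>
  2: (0,0).acc=49  regs=<0,0>
  3: (0,0).acc=49  regs=<0,0>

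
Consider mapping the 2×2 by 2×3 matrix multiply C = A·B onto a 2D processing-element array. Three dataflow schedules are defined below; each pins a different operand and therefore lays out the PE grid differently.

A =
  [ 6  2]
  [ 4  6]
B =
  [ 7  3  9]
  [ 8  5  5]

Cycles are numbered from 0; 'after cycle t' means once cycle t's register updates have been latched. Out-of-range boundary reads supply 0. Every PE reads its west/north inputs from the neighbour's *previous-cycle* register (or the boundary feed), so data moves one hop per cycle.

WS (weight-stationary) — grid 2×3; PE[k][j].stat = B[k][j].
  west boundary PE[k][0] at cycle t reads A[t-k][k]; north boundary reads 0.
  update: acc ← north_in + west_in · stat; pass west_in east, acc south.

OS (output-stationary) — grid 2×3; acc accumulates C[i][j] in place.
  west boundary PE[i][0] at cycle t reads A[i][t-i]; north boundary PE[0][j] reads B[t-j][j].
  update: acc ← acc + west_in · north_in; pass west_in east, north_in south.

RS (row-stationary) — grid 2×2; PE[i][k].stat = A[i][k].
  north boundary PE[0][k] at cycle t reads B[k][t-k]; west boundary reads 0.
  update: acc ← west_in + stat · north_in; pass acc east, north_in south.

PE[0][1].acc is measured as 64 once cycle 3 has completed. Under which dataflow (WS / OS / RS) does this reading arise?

WS [2×3] PE[0][1] across cycles:
  c0 r0c1: 0 / 0 / 0
  c1 r0c1: 18 / 6 / 18
  c2 r0c1: 12 / 4 / 12
  c3 r0c1: 0 / 0 / 0
OS [2×3] PE[0][1] across cycles:
  c0 r0c1: 0 / 0 / 0
  c1 r0c1: 18 / 6 / 3
  c2 r0c1: 28 / 2 / 5
  c3 r0c1: 28 / 0 / 0
RS [2×2] PE[0][1] across cycles:
  c0 r0c1: 0 / 0 / 0
  c1 r0c1: 58 / 58 / 8
  c2 r0c1: 28 / 28 / 5
  c3 r0c1: 64 / 64 / 5

dataflow = RS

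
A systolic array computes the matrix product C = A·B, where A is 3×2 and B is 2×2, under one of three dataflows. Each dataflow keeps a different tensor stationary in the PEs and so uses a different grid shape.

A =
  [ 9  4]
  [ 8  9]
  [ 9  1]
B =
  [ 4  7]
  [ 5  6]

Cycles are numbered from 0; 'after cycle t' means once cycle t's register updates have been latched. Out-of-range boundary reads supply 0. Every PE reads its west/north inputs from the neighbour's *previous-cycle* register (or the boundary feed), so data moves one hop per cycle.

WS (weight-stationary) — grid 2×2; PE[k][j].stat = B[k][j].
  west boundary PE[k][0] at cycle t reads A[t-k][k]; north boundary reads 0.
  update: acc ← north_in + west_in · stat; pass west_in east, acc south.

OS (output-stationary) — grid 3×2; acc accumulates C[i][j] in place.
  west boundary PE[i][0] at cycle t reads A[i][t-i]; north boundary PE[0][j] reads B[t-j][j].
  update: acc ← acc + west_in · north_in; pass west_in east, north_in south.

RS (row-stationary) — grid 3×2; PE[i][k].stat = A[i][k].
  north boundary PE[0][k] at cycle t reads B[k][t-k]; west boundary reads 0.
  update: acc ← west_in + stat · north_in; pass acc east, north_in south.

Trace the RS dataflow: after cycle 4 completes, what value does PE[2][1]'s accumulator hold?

PE[2][1].acc = 69

RS 3×2: PE[2][1] cycle-by-cycle (with neighbour feeds):
  c0 r1c1: 0 / 0 / 0
  c0 r2c0: 0 / 0 / 0
  c0 r2c1: 0 / 0 / 0
  c1 r1c1: 0 / 0 / 0
  c1 r2c0: 0 / 0 / 0
  c1 r2c1: 0 / 0 / 0
  c2 r1c1: 77 / 77 / 5
  c2 r2c0: 36 / 36 / 4
  c2 r2c1: 0 / 0 / 0
  c3 r1c1: 110 / 110 / 6
  c3 r2c0: 63 / 63 / 7
  c3 r2c1: 41 / 41 / 5
  c4 r1c1: 0 / 0 / 0
  c4 r2c0: 0 / 0 / 0
  c4 r2c1: 69 / 69 / 6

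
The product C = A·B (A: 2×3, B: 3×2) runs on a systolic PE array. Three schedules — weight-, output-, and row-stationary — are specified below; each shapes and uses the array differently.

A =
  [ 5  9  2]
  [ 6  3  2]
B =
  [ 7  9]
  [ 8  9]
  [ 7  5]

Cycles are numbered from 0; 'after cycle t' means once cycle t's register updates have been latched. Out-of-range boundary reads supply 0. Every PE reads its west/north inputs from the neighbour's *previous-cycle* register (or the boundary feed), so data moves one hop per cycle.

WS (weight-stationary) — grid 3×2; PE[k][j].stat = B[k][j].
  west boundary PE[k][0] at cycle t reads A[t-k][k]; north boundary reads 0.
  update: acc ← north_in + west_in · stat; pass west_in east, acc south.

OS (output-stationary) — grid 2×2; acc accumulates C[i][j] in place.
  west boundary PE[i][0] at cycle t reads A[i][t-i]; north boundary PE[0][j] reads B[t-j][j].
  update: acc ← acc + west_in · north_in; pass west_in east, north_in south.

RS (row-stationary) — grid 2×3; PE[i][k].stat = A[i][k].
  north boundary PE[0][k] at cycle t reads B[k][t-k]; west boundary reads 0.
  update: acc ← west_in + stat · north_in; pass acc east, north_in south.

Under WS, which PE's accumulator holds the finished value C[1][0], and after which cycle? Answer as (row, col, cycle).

(row, col, cycle) = (2, 0, 3)

WS: C[1][0] accumulates in PE[2][0]:
  after 0 — PE[2][0] acc=0, pass-E 0, pass-S 0
  after 1 — PE[2][0] acc=0, pass-E 0, pass-S 0
  after 2 — PE[2][0] acc=121, pass-E 2, pass-S 121
  after 3 — PE[2][0] acc=80, pass-E 2, pass-S 80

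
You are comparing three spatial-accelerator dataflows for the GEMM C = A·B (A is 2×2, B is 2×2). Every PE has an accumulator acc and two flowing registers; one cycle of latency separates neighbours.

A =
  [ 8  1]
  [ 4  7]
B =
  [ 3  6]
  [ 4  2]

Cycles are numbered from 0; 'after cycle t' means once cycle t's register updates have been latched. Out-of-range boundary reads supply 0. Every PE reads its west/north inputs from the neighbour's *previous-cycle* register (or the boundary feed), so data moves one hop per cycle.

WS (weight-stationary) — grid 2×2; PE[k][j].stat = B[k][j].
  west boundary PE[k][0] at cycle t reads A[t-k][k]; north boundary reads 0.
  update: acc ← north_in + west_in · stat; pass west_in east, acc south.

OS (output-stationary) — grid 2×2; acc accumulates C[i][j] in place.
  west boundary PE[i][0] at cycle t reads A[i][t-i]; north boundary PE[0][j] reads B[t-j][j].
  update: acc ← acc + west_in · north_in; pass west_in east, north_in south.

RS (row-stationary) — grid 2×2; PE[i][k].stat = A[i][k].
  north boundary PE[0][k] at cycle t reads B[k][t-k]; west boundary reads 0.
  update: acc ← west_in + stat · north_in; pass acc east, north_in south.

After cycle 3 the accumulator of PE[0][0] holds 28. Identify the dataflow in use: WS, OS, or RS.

dataflow = OS

WS (2×2 grid), PE[0][0]:
  [0] (0,0) acc=24 (h:8 v:24)
  [1] (0,0) acc=12 (h:4 v:12)
  [2] (0,0) acc=0 (h:0 v:0)
  [3] (0,0) acc=0 (h:0 v:0)
OS (2×2 grid), PE[0][0]:
  [0] (0,0) acc=24 (h:8 v:3)
  [1] (0,0) acc=28 (h:1 v:4)
  [2] (0,0) acc=28 (h:0 v:0)
  [3] (0,0) acc=28 (h:0 v:0)
RS (2×2 grid), PE[0][0]:
  [0] (0,0) acc=24 (h:24 v:3)
  [1] (0,0) acc=48 (h:48 v:6)
  [2] (0,0) acc=0 (h:0 v:0)
  [3] (0,0) acc=0 (h:0 v:0)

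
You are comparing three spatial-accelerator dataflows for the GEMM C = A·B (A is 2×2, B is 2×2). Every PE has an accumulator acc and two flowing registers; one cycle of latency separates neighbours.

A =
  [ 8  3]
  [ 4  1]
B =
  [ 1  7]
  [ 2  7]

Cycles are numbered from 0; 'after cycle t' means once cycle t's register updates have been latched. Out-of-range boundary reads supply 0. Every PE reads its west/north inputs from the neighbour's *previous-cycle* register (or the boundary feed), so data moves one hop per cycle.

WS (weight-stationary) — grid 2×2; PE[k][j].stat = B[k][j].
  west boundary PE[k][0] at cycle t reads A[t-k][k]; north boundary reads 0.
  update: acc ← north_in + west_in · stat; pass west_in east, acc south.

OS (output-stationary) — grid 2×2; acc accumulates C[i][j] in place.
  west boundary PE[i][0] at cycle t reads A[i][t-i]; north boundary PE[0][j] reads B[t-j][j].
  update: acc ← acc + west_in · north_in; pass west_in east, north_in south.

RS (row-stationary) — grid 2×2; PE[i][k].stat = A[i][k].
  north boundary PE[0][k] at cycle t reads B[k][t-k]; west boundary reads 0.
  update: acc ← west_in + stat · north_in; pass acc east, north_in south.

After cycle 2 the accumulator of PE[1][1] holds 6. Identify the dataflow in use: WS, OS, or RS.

dataflow = RS

— WS: 2×2; PE[1][1] trace:
  step 0 · PE1,1: acc=0; fwd→0 fwd↓0
  step 1 · PE1,1: acc=0; fwd→0 fwd↓0
  step 2 · PE1,1: acc=77; fwd→3 fwd↓77
— OS: 2×2; PE[1][1] trace:
  step 0 · PE1,1: acc=0; fwd→0 fwd↓0
  step 1 · PE1,1: acc=0; fwd→0 fwd↓0
  step 2 · PE1,1: acc=28; fwd→4 fwd↓7
— RS: 2×2; PE[1][1] trace:
  step 0 · PE1,1: acc=0; fwd→0 fwd↓0
  step 1 · PE1,1: acc=0; fwd→0 fwd↓0
  step 2 · PE1,1: acc=6; fwd→6 fwd↓2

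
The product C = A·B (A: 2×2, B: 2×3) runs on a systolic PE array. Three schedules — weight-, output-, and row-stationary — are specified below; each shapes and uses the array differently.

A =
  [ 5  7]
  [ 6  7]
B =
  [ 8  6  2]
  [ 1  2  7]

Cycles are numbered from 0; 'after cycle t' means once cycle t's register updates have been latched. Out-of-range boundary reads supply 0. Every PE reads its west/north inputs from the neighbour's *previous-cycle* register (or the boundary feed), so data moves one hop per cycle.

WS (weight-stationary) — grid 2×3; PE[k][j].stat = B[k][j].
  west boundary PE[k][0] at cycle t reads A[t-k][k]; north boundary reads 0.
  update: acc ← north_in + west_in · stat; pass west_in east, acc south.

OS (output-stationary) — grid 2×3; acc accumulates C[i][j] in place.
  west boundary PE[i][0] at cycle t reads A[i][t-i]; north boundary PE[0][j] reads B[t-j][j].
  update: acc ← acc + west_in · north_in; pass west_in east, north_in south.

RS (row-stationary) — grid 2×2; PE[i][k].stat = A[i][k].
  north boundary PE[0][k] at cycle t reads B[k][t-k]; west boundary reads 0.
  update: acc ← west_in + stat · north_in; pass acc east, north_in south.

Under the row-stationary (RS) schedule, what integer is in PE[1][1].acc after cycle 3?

Tracing RS — 2×2 array, target PE[1][1]:
  @0  [0,1]  acc 0  |  →0  ↓0
  @0  [1,0]  acc 0  |  →0  ↓0
  @0  [1,1]  acc 0  |  →0  ↓0
  @1  [0,1]  acc 47  |  →47  ↓1
  @1  [1,0]  acc 48  |  →48  ↓8
  @1  [1,1]  acc 0  |  →0  ↓0
  @2  [0,1]  acc 44  |  →44  ↓2
  @2  [1,0]  acc 36  |  →36  ↓6
  @2  [1,1]  acc 55  |  →55  ↓1
  @3  [0,1]  acc 59  |  →59  ↓7
  @3  [1,0]  acc 12  |  →12  ↓2
  @3  [1,1]  acc 50  |  →50  ↓2

PE[1][1].acc = 50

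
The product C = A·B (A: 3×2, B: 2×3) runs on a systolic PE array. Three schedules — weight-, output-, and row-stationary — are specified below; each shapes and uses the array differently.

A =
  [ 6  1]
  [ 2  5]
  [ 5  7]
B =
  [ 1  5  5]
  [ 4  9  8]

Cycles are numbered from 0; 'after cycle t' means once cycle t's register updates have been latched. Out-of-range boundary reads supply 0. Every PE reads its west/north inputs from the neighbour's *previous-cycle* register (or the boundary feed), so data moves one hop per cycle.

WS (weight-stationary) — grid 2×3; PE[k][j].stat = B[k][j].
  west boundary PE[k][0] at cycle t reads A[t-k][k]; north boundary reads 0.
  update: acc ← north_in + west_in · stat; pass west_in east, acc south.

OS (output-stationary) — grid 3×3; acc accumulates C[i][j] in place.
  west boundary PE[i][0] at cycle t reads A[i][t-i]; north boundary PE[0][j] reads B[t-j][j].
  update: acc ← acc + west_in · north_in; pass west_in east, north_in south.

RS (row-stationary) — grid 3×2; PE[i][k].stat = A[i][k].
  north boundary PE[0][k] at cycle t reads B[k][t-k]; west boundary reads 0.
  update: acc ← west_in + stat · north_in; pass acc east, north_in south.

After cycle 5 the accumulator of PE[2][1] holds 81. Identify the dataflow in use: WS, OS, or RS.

WS: PE[2][1] is outside its 2×3 grid.
— OS: 3×3; PE[2][1] trace:
  cycle 0: PE[2][1] → acc 0, east 0, south 0
  cycle 1: PE[2][1] → acc 0, east 0, south 0
  cycle 2: PE[2][1] → acc 0, east 0, south 0
  cycle 3: PE[2][1] → acc 25, east 5, south 5
  cycle 4: PE[2][1] → acc 88, east 7, south 9
  cycle 5: PE[2][1] → acc 88, east 0, south 0
— RS: 3×2; PE[2][1] trace:
  cycle 0: PE[2][1] → acc 0, east 0, south 0
  cycle 1: PE[2][1] → acc 0, east 0, south 0
  cycle 2: PE[2][1] → acc 0, east 0, south 0
  cycle 3: PE[2][1] → acc 33, east 33, south 4
  cycle 4: PE[2][1] → acc 88, east 88, south 9
  cycle 5: PE[2][1] → acc 81, east 81, south 8

dataflow = RS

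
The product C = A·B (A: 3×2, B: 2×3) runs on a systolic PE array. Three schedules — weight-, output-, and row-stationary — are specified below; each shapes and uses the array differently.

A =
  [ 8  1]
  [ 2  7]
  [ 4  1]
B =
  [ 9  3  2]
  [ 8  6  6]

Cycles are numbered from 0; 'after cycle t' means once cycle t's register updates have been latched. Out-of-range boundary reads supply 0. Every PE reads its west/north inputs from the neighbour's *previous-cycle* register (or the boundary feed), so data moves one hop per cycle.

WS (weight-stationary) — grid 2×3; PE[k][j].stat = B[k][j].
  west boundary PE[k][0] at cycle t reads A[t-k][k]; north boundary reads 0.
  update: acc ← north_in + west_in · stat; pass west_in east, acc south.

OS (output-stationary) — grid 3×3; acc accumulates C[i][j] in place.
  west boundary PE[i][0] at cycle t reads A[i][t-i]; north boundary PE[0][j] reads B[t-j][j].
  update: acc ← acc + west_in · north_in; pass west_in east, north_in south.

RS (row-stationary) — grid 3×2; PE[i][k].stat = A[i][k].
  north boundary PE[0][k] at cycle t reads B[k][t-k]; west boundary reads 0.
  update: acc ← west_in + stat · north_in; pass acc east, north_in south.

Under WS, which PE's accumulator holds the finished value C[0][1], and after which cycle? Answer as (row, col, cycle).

(row, col, cycle) = (1, 1, 2)

Under WS, C[0][1] lands at PE[1][1]:
  @0  [1,1]  acc 0  |  →0  ↓0
  @1  [1,1]  acc 0  |  →0  ↓0
  @2  [1,1]  acc 30  |  →1  ↓30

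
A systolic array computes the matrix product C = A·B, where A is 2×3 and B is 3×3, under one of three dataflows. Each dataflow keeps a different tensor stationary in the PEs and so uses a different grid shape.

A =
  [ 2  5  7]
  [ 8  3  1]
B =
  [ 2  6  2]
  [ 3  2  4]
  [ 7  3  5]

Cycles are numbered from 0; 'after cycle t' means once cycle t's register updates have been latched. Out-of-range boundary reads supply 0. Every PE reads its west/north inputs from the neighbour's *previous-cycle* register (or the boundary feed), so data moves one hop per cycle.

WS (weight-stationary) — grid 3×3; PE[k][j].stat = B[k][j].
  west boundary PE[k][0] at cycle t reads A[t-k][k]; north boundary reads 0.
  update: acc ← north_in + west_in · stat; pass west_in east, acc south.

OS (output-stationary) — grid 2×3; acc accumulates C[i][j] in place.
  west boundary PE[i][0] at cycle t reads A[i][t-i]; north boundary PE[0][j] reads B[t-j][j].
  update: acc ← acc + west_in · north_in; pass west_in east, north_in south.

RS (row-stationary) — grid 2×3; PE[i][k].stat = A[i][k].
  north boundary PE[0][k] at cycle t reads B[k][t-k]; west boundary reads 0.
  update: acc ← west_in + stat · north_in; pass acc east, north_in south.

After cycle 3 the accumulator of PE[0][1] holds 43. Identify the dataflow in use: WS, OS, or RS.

— WS: 3×3; PE[0][1] trace:
  @0  [0,1]  acc 0  |  →0  ↓0
  @1  [0,1]  acc 12  |  →2  ↓12
  @2  [0,1]  acc 48  |  →8  ↓48
  @3  [0,1]  acc 0  |  →0  ↓0
— OS: 2×3; PE[0][1] trace:
  @0  [0,1]  acc 0  |  →0  ↓0
  @1  [0,1]  acc 12  |  →2  ↓6
  @2  [0,1]  acc 22  |  →5  ↓2
  @3  [0,1]  acc 43  |  →7  ↓3
— RS: 2×3; PE[0][1] trace:
  @0  [0,1]  acc 0  |  →0  ↓0
  @1  [0,1]  acc 19  |  →19  ↓3
  @2  [0,1]  acc 22  |  →22  ↓2
  @3  [0,1]  acc 24  |  →24  ↓4

dataflow = OS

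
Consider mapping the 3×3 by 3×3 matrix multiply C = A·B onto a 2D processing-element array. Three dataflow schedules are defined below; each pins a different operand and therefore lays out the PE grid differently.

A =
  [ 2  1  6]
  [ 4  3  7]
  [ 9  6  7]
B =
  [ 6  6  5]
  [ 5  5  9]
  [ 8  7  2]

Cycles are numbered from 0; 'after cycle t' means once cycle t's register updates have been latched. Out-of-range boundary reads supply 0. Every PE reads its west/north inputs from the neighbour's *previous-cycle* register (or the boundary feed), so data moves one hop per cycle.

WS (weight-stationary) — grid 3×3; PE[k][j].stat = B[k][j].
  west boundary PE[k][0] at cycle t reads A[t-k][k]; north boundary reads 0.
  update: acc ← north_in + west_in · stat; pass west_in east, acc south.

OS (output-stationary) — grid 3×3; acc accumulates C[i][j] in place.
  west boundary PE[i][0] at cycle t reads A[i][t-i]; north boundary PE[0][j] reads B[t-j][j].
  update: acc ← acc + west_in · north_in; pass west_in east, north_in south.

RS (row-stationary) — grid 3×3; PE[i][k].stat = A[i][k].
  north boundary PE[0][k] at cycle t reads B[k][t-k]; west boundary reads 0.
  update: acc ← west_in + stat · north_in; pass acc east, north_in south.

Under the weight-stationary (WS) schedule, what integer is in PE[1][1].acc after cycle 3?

PE[1][1].acc = 39

WS (3×3). Following PE[1][1] plus its west/north inputs:
  @0  [0,1]  acc 0  |  →0  ↓0
  @0  [1,0]  acc 0  |  →0  ↓0
  @0  [1,1]  acc 0  |  →0  ↓0
  @1  [0,1]  acc 12  |  →2  ↓12
  @1  [1,0]  acc 17  |  →1  ↓17
  @1  [1,1]  acc 0  |  →0  ↓0
  @2  [0,1]  acc 24  |  →4  ↓24
  @2  [1,0]  acc 39  |  →3  ↓39
  @2  [1,1]  acc 17  |  →1  ↓17
  @3  [0,1]  acc 54  |  →9  ↓54
  @3  [1,0]  acc 84  |  →6  ↓84
  @3  [1,1]  acc 39  |  →3  ↓39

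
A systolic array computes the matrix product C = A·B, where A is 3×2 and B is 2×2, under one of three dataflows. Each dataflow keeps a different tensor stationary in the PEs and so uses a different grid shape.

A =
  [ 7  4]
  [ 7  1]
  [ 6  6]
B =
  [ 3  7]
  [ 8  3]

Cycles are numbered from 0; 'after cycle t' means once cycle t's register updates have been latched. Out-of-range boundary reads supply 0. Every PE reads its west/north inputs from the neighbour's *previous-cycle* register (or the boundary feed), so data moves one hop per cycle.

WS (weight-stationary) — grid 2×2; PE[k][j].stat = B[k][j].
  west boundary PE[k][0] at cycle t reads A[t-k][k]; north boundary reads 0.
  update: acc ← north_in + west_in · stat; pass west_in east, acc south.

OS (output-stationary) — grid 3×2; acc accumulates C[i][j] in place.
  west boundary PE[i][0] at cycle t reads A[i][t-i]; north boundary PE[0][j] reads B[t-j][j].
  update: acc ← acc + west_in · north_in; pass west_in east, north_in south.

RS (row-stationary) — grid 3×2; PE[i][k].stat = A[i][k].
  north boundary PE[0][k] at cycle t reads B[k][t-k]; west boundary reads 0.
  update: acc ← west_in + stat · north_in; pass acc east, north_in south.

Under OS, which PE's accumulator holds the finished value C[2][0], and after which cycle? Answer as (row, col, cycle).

(row, col, cycle) = (2, 0, 3)

OS — PE[2][0] is where C[2][0] collects:
  cycle 0: PE[2][0] → acc 0, east 0, south 0
  cycle 1: PE[2][0] → acc 0, east 0, south 0
  cycle 2: PE[2][0] → acc 18, east 6, south 3
  cycle 3: PE[2][0] → acc 66, east 6, south 8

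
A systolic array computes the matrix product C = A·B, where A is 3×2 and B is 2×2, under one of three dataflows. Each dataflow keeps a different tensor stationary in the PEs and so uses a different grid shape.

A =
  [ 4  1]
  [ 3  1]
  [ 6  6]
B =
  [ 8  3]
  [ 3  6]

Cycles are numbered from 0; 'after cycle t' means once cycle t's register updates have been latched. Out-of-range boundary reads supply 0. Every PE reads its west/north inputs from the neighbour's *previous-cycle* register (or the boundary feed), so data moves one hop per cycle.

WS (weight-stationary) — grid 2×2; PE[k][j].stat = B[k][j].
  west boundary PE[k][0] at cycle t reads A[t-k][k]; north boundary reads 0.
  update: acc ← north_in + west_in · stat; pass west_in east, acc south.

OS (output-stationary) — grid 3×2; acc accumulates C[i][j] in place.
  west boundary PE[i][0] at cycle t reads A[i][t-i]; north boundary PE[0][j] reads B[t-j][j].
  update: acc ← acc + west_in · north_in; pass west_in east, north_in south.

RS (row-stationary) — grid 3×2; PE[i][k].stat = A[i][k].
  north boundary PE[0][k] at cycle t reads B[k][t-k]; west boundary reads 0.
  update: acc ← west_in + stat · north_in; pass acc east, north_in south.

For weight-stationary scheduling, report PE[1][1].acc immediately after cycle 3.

PE[1][1].acc = 15

WS (2×2). Following PE[1][1] plus its west/north inputs:
  after 0 — PE[0][1] acc=0, pass-E 0, pass-S 0
  after 0 — PE[1][0] acc=0, pass-E 0, pass-S 0
  after 0 — PE[1][1] acc=0, pass-E 0, pass-S 0
  after 1 — PE[0][1] acc=12, pass-E 4, pass-S 12
  after 1 — PE[1][0] acc=35, pass-E 1, pass-S 35
  after 1 — PE[1][1] acc=0, pass-E 0, pass-S 0
  after 2 — PE[0][1] acc=9, pass-E 3, pass-S 9
  after 2 — PE[1][0] acc=27, pass-E 1, pass-S 27
  after 2 — PE[1][1] acc=18, pass-E 1, pass-S 18
  after 3 — PE[0][1] acc=18, pass-E 6, pass-S 18
  after 3 — PE[1][0] acc=66, pass-E 6, pass-S 66
  after 3 — PE[1][1] acc=15, pass-E 1, pass-S 15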